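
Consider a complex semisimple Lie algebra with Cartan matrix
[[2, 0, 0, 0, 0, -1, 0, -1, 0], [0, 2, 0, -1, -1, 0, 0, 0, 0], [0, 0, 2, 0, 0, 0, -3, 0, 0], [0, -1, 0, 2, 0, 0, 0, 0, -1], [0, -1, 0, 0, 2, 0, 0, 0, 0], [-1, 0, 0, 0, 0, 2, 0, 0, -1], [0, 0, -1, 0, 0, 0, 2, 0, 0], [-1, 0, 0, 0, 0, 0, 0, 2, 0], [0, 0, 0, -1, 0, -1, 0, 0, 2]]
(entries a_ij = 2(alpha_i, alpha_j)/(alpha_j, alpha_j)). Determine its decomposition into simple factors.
The diagram associated to this matrix has two connected components: the simple roots {alpha_1, alpha_2, alpha_4, alpha_5, alpha_6, alpha_8, alpha_9} form a chain of 7 nodes with single edges (A_7), and {alpha_3, alpha_7} form two nodes joined by a triple edge (G_2). A semisimple Lie algebra decomposes uniquely as the direct sum of simple ideals, one per connected component of its Dynkin diagram, so g ≅ A_7 ⊕ G_2 (dimension 63 + 14 = 77).

type A_7 ⊕ type G_2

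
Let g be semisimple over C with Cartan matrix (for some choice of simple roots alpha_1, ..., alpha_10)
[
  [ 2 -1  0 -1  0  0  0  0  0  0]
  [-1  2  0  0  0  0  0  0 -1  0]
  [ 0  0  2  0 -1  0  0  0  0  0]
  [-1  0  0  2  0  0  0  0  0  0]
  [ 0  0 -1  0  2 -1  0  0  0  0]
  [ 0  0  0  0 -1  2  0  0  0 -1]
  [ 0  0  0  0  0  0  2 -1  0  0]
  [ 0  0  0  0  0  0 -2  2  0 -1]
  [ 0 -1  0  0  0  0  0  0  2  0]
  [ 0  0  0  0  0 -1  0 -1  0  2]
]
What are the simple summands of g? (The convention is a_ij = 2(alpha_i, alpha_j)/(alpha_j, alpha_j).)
A_4 (sl(5)) + B_6 (so(13))

The diagram associated to this matrix has two connected components: the simple roots {alpha_1, alpha_2, alpha_4, alpha_9} form a chain of 4 nodes with single edges (A_4), and {alpha_3, alpha_5, alpha_6, alpha_7, alpha_8, alpha_10} form a chain of 6 nodes with a double edge at one end; the terminal node there is the unique short simple root (B_6). A semisimple Lie algebra decomposes uniquely as the direct sum of simple ideals, one per connected component of its Dynkin diagram, so g ≅ A_4 ⊕ B_6 (dimension 24 + 78 = 102).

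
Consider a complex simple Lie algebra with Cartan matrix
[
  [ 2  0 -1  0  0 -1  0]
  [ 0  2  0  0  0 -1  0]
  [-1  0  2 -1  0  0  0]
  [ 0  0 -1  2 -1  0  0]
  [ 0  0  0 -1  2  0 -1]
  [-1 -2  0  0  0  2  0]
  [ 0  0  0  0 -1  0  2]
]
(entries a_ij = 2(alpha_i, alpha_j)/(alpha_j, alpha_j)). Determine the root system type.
The matrix has rank 7 with 2's on the diagonal. Reading the off-diagonal entries as Dynkin edges (a single edge where a_ij = a_ji = -1; a double or triple edge where a_ij * a_ji = 2 or 3), the diagram is a chain of 7 nodes with a double edge at one end; the terminal node there is the unique short simple root (B_7). One simple-root ordering that puts it in standard form is (alpha_7, alpha_5, alpha_4, alpha_3, alpha_1, alpha_6, alpha_2). So the algebra is type B_7, i.e. so(15).

B_7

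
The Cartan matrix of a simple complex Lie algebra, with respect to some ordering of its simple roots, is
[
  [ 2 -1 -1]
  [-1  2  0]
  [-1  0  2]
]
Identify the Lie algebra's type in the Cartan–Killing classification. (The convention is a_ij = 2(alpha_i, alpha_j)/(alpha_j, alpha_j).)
The matrix has rank 3 with 2's on the diagonal. Reading the off-diagonal entries as Dynkin edges (a single edge where a_ij = a_ji = -1; a double or triple edge where a_ij * a_ji = 2 or 3), the diagram is a chain of 3 nodes with single edges (A_3). One simple-root ordering that puts it in standard form is (alpha_3, alpha_1, alpha_2). So the algebra is type A_3, i.e. sl(4).

A3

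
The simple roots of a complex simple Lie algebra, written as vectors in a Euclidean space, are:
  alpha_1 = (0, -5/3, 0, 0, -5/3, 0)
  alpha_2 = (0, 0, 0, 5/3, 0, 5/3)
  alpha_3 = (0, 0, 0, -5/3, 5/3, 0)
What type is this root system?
Compute the Cartan integers a_ij = 2(alpha_i, alpha_j)/(alpha_j, alpha_j); the resulting 3x3 Cartan matrix is
[[2, 0, -1], [0, 2, -1], [-1, -1, 2]].
All simple roots have the same length, so the diagram is simply laced. The associated Dynkin diagram is a chain of 3 nodes with single edges (A_3), so the type is A_3 (the algebra sl(4)).

A_3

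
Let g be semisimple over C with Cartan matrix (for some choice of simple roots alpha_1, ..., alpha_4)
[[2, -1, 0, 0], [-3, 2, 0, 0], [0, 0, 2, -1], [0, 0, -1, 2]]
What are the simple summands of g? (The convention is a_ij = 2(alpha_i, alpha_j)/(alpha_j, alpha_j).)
A_2 (sl(3)) + G_2

The diagram associated to this matrix has two connected components: the simple roots {alpha_3, alpha_4} form a chain of 2 nodes with single edges (A_2), and {alpha_1, alpha_2} form two nodes joined by a triple edge (G_2). A semisimple Lie algebra decomposes uniquely as the direct sum of simple ideals, one per connected component of its Dynkin diagram, so g ≅ A_2 ⊕ G_2 (dimension 8 + 14 = 22).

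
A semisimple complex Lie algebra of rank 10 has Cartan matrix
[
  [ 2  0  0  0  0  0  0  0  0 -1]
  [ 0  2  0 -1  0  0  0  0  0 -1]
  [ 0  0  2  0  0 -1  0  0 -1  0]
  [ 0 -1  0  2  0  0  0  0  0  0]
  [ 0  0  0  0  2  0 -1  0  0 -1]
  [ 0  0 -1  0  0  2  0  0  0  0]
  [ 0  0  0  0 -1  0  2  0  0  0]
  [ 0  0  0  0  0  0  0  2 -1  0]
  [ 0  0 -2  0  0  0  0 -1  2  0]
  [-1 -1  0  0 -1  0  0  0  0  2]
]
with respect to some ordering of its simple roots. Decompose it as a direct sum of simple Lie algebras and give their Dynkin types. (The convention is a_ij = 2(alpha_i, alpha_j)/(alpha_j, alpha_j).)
The diagram associated to this matrix has two connected components: the simple roots {alpha_1, alpha_2, alpha_4, alpha_5, alpha_7, alpha_10} form a chain of 5 nodes with one extra node attached to the third node from one end (E_6), and {alpha_3, alpha_6, alpha_8, alpha_9} form a chain of 4 nodes with a double edge between the middle two (F_4). A semisimple Lie algebra decomposes uniquely as the direct sum of simple ideals, one per connected component of its Dynkin diagram, so g ≅ E_6 ⊕ F_4 (dimension 78 + 52 = 130).

E_6 ⊕ F_4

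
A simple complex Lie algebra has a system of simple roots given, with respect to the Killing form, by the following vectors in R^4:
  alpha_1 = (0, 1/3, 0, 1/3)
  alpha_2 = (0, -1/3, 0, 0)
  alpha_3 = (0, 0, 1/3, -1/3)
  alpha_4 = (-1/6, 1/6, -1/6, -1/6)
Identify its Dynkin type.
Compute the Cartan integers a_ij = 2(alpha_i, alpha_j)/(alpha_j, alpha_j); the resulting 4x4 Cartan matrix is
[[2, -2, -1, 0], [-1, 2, 0, -1], [-1, 0, 2, 0], [0, -1, 0, 2]].
The roots have two lengths (squared-length ratio 2:1); the short ones are alpha_{2,4}. The associated Dynkin diagram is a chain of 4 nodes with a double edge between the middle two (F_4), so the type is F_4.

F_4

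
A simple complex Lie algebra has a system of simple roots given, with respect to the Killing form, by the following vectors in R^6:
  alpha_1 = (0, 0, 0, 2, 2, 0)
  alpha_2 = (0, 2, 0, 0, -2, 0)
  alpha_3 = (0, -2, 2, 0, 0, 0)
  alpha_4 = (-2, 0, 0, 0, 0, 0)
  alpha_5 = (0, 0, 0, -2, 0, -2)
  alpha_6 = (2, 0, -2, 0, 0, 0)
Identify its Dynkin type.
Compute the Cartan integers a_ij = 2(alpha_i, alpha_j)/(alpha_j, alpha_j); the resulting 6x6 Cartan matrix is
[[2, -1, 0, 0, -1, 0], [-1, 2, -1, 0, 0, 0], [0, -1, 2, 0, 0, -1], [0, 0, 0, 2, 0, -1], [-1, 0, 0, 0, 2, 0], [0, 0, -1, -2, 0, 2]].
The roots have two lengths (squared-length ratio 2:1); the short ones are alpha_{4}. The associated Dynkin diagram is a chain of 6 nodes with a double edge at one end; the terminal node there is the unique short simple root (B_6), so the type is B_6 (the algebra so(13)).

type B_6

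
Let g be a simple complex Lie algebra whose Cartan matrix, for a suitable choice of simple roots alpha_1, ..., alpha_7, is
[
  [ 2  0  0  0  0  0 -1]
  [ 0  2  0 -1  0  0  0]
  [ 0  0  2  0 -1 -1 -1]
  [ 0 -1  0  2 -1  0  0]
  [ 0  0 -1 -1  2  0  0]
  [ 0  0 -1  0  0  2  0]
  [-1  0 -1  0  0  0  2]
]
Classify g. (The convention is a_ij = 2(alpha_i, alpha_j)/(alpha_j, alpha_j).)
The matrix has rank 7 with 2's on the diagonal. Reading the off-diagonal entries as Dynkin edges (a single edge where a_ij = a_ji = -1; a double or triple edge where a_ij * a_ji = 2 or 3), the diagram is a chain of 6 nodes with one extra node attached to the third node from one end (E_7). One simple-root ordering that puts it in standard form is (alpha_1, alpha_6, alpha_7, alpha_3, alpha_5, alpha_4, alpha_2). So the algebra is type E_7.

E_7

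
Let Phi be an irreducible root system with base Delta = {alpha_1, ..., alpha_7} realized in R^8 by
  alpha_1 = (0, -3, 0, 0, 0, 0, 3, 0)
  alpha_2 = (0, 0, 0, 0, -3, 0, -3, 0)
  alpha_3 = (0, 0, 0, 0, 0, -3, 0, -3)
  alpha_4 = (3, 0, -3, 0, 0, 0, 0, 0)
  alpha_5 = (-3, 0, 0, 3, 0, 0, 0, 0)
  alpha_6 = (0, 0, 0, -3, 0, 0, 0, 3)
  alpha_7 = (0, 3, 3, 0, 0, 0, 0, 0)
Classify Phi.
Compute the Cartan integers a_ij = 2(alpha_i, alpha_j)/(alpha_j, alpha_j); the resulting 7x7 Cartan matrix is
[[2, -1, 0, 0, 0, 0, -1], [-1, 2, 0, 0, 0, 0, 0], [0, 0, 2, 0, 0, -1, 0], [0, 0, 0, 2, -1, 0, -1], [0, 0, 0, -1, 2, -1, 0], [0, 0, -1, 0, -1, 2, 0], [-1, 0, 0, -1, 0, 0, 2]].
All simple roots have the same length, so the diagram is simply laced. The associated Dynkin diagram is a chain of 7 nodes with single edges (A_7), so the type is A_7 (the algebra sl(8)).

A_7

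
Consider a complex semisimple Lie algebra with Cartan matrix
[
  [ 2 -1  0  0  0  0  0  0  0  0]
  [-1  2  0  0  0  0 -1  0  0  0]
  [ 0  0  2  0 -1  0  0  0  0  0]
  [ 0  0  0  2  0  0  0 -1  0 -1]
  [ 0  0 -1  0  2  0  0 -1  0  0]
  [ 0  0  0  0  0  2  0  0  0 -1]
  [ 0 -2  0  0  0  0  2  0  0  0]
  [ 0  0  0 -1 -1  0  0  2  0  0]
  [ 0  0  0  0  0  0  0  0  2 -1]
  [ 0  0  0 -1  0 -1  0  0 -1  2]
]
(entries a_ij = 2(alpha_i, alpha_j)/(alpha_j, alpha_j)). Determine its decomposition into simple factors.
type C_3 + type D_7

The diagram associated to this matrix has two connected components: the simple roots {alpha_1, alpha_2, alpha_7} form a chain of 3 nodes with a double edge at one end; the terminal node there is the unique long simple root (C_3), and {alpha_3, alpha_4, alpha_5, alpha_6, alpha_8, alpha_9, alpha_10} form a chain of 5 nodes with a fork of two nodes at one end (D_7). A semisimple Lie algebra decomposes uniquely as the direct sum of simple ideals, one per connected component of its Dynkin diagram, so g ≅ C_3 ⊕ D_7 (dimension 21 + 91 = 112).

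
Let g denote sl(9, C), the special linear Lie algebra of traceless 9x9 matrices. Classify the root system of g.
This is sl(9), which has dimension 9^2 - 1 = 80 and rank 9 - 1 = 8 (a Cartan subalgebra is the diagonal traceless matrices). In the classification of classical Lie algebras, the special linear algebra sl(n+1) has type A_n; here n = 8, so the Dynkin diagram is a chain of 8 nodes with single edges (A_8). Hence the type is A_8.

A_8 (sl(9))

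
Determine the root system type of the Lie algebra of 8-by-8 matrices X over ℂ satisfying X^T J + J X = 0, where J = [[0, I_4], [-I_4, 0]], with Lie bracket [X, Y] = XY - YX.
This is sp(8), which has dimension 8(8+1)/2 = 36 and rank 8/2 = 4. In the classification of classical Lie algebras, the symplectic algebra sp(2n) has type C_n; here n = 4, so the Dynkin diagram is a chain of 4 nodes with a double edge at one end; the terminal node there is the unique long simple root (C_4). Hence the type is C_4.

C4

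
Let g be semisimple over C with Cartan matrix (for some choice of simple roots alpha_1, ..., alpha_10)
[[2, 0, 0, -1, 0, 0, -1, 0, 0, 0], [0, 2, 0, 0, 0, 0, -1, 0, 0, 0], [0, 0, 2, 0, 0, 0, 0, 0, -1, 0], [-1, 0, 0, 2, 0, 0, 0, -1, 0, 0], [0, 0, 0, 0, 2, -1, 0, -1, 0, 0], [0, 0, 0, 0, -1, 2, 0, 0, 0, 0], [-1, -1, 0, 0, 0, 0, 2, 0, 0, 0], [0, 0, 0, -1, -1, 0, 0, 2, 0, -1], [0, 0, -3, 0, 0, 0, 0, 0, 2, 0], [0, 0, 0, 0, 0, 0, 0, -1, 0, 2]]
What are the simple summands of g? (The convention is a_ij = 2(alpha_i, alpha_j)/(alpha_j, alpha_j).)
The diagram associated to this matrix has two connected components: the simple roots {alpha_1, alpha_2, alpha_4, alpha_5, alpha_6, alpha_7, alpha_8, alpha_10} form a chain of 7 nodes with one extra node attached to the third node from one end (E_8), and {alpha_3, alpha_9} form two nodes joined by a triple edge (G_2). A semisimple Lie algebra decomposes uniquely as the direct sum of simple ideals, one per connected component of its Dynkin diagram, so g ≅ E_8 ⊕ G_2 (dimension 248 + 14 = 262).

E_8 + G_2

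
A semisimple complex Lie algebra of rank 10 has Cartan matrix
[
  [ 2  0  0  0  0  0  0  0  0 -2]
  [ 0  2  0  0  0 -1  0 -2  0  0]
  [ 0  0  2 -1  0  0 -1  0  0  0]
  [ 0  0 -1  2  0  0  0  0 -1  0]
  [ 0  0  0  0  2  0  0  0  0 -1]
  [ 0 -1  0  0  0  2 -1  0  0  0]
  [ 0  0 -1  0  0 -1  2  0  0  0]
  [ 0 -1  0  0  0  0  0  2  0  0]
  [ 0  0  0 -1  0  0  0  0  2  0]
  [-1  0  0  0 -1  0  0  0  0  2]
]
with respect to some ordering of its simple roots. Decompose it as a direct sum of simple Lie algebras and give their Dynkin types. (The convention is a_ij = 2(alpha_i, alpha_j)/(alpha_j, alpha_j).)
The diagram associated to this matrix has two connected components: the simple roots {alpha_2, alpha_3, alpha_4, alpha_6, alpha_7, alpha_8, alpha_9} form a chain of 7 nodes with a double edge at one end; the terminal node there is the unique short simple root (B_7), and {alpha_1, alpha_5, alpha_10} form a chain of 3 nodes with a double edge at one end; the terminal node there is the unique long simple root (C_3). A semisimple Lie algebra decomposes uniquely as the direct sum of simple ideals, one per connected component of its Dynkin diagram, so g ≅ B_7 ⊕ C_3 (dimension 105 + 21 = 126).

B_7 (so(15)) + C_3 (sp(6))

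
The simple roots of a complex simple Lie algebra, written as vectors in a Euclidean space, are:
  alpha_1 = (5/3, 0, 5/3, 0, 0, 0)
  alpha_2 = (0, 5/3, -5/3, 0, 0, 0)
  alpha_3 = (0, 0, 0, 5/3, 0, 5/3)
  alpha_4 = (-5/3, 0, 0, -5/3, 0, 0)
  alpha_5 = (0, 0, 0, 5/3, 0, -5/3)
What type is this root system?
D_5 (so(10))

Compute the Cartan integers a_ij = 2(alpha_i, alpha_j)/(alpha_j, alpha_j); the resulting 5x5 Cartan matrix is
[[2, -1, 0, -1, 0], [-1, 2, 0, 0, 0], [0, 0, 2, -1, 0], [-1, 0, -1, 2, -1], [0, 0, 0, -1, 2]].
All simple roots have the same length, so the diagram is simply laced. The associated Dynkin diagram is a chain of 3 nodes with a fork of two nodes at one end (D_5), so the type is D_5 (the algebra so(10)).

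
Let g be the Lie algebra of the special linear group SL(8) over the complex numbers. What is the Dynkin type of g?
A7

This is sl(8), which has dimension 8^2 - 1 = 63 and rank 8 - 1 = 7 (a Cartan subalgebra is the diagonal traceless matrices). In the classification of classical Lie algebras, the special linear algebra sl(n+1) has type A_n; here n = 7, so the Dynkin diagram is a chain of 7 nodes with single edges (A_7). Hence the type is A_7.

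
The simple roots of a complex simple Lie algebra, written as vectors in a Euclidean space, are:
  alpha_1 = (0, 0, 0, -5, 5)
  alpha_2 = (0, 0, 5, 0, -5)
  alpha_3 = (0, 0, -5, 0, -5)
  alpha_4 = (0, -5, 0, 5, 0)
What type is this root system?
D_4

Compute the Cartan integers a_ij = 2(alpha_i, alpha_j)/(alpha_j, alpha_j); the resulting 4x4 Cartan matrix is
[[2, -1, -1, -1], [-1, 2, 0, 0], [-1, 0, 2, 0], [-1, 0, 0, 2]].
All simple roots have the same length, so the diagram is simply laced. The associated Dynkin diagram is a chain of 2 nodes with a fork of two nodes at one end (D_4), so the type is D_4 (the algebra so(8)).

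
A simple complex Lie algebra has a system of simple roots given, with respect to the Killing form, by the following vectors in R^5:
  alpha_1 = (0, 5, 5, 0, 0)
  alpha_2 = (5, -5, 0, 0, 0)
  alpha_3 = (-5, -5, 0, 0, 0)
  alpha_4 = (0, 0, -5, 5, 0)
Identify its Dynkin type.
D_4 (so(8))

Compute the Cartan integers a_ij = 2(alpha_i, alpha_j)/(alpha_j, alpha_j); the resulting 4x4 Cartan matrix is
[[2, -1, -1, -1], [-1, 2, 0, 0], [-1, 0, 2, 0], [-1, 0, 0, 2]].
All simple roots have the same length, so the diagram is simply laced. The associated Dynkin diagram is a chain of 2 nodes with a fork of two nodes at one end (D_4), so the type is D_4 (the algebra so(8)).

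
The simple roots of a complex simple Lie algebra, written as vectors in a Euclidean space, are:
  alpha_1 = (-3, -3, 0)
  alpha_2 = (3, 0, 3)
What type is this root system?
A_2

Compute the Cartan integers a_ij = 2(alpha_i, alpha_j)/(alpha_j, alpha_j); the resulting 2x2 Cartan matrix is
[[2, -1], [-1, 2]].
All simple roots have the same length, so the diagram is simply laced. The associated Dynkin diagram is a chain of 2 nodes with single edges (A_2), so the type is A_2 (the algebra sl(3)).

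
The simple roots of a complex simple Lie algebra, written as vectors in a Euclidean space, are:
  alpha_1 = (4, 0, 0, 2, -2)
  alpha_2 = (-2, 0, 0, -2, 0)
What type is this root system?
Compute the Cartan integers a_ij = 2(alpha_i, alpha_j)/(alpha_j, alpha_j); the resulting 2x2 Cartan matrix is
[[2, -3], [-1, 2]].
The roots have two lengths (squared-length ratio 3:1); the short ones are alpha_{2}. The associated Dynkin diagram is two nodes joined by a triple edge (G_2), so the type is G_2.

G_2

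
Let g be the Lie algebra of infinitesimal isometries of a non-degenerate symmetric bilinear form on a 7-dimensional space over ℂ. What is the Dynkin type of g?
This is so(7) with 7 odd, which has dimension 7(7-1)/2 = 21 and rank (7-1)/2 = 3. In the classification of classical Lie algebras, the orthogonal algebra so(2n+1) in an odd number of variables has type B_n; here n = 3, so the Dynkin diagram is a chain of 3 nodes with a double edge at one end; the terminal node there is the unique short simple root (B_3). Hence the type is B_3.

B_3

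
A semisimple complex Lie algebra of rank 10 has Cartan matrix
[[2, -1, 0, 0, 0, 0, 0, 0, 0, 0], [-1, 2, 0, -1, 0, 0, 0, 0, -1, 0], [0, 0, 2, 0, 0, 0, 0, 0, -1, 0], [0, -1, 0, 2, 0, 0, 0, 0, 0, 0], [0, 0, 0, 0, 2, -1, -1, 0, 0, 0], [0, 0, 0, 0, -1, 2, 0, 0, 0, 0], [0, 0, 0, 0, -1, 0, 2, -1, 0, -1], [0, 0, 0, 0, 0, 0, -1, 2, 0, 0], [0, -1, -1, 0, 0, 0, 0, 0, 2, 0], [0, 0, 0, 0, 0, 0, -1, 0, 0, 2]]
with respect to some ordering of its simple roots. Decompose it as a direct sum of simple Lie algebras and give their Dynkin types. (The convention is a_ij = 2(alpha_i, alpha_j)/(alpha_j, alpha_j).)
D_5 ⊕ D_5

The diagram associated to this matrix has two connected components: the simple roots {alpha_5, alpha_6, alpha_7, alpha_8, alpha_10} form a chain of 3 nodes with a fork of two nodes at one end (D_5), and {alpha_1, alpha_2, alpha_3, alpha_4, alpha_9} form a chain of 3 nodes with a fork of two nodes at one end (D_5). A semisimple Lie algebra decomposes uniquely as the direct sum of simple ideals, one per connected component of its Dynkin diagram, so g ≅ D_5 ⊕ D_5 (dimension 45 + 45 = 90).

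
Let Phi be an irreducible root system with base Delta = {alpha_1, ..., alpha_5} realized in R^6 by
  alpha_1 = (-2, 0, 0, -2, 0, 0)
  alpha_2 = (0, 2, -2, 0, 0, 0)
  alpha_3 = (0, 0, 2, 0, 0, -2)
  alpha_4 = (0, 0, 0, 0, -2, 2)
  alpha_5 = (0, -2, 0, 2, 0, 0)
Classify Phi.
type A_5

Compute the Cartan integers a_ij = 2(alpha_i, alpha_j)/(alpha_j, alpha_j); the resulting 5x5 Cartan matrix is
[[2, 0, 0, 0, -1], [0, 2, -1, 0, -1], [0, -1, 2, -1, 0], [0, 0, -1, 2, 0], [-1, -1, 0, 0, 2]].
All simple roots have the same length, so the diagram is simply laced. The associated Dynkin diagram is a chain of 5 nodes with single edges (A_5), so the type is A_5 (the algebra sl(6)).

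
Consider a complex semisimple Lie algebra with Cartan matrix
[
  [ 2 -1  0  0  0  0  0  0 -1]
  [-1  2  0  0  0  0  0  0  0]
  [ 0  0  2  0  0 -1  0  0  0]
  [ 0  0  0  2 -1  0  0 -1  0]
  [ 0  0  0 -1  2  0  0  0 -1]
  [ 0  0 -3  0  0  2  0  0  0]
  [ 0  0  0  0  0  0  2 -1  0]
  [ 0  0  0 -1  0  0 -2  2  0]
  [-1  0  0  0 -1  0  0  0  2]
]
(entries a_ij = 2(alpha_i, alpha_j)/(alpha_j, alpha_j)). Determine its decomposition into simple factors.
B7 ⊕ G2

The diagram associated to this matrix has two connected components: the simple roots {alpha_1, alpha_2, alpha_4, alpha_5, alpha_7, alpha_8, alpha_9} form a chain of 7 nodes with a double edge at one end; the terminal node there is the unique short simple root (B_7), and {alpha_3, alpha_6} form two nodes joined by a triple edge (G_2). A semisimple Lie algebra decomposes uniquely as the direct sum of simple ideals, one per connected component of its Dynkin diagram, so g ≅ B_7 ⊕ G_2 (dimension 105 + 14 = 119).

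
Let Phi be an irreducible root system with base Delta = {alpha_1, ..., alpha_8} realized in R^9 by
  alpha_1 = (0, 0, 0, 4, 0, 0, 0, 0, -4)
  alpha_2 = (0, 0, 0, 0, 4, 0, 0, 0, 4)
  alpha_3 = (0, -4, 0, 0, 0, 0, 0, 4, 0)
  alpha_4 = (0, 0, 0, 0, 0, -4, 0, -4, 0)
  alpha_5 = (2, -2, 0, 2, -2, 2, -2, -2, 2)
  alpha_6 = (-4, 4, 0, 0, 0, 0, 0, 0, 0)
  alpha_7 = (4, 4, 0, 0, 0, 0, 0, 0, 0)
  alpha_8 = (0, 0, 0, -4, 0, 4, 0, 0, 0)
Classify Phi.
Compute the Cartan integers a_ij = 2(alpha_i, alpha_j)/(alpha_j, alpha_j); the resulting 8x8 Cartan matrix is
[[2, -1, 0, 0, 0, 0, 0, -1], [-1, 2, 0, 0, 0, 0, 0, 0], [0, 0, 2, -1, 0, -1, -1, 0], [0, 0, -1, 2, 0, 0, 0, -1], [0, 0, 0, 0, 2, -1, 0, 0], [0, 0, -1, 0, -1, 2, 0, 0], [0, 0, -1, 0, 0, 0, 2, 0], [-1, 0, 0, -1, 0, 0, 0, 2]].
All simple roots have the same length, so the diagram is simply laced. The associated Dynkin diagram is a chain of 7 nodes with one extra node attached to the third node from one end (E_8), so the type is E_8.

E_8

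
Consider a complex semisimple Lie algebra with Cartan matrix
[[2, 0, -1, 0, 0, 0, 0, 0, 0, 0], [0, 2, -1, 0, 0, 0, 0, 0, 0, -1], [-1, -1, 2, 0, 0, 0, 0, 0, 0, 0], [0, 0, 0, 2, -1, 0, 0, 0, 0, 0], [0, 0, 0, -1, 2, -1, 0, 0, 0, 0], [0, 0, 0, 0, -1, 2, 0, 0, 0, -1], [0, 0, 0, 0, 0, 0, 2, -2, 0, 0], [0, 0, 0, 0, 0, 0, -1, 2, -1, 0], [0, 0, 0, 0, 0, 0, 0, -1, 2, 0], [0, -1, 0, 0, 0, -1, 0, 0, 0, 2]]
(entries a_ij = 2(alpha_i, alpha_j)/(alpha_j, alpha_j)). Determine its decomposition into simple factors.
A_7 (sl(8)) + C_3 (sp(6))

The diagram associated to this matrix has two connected components: the simple roots {alpha_1, alpha_2, alpha_3, alpha_4, alpha_5, alpha_6, alpha_10} form a chain of 7 nodes with single edges (A_7), and {alpha_7, alpha_8, alpha_9} form a chain of 3 nodes with a double edge at one end; the terminal node there is the unique long simple root (C_3). A semisimple Lie algebra decomposes uniquely as the direct sum of simple ideals, one per connected component of its Dynkin diagram, so g ≅ A_7 ⊕ C_3 (dimension 63 + 21 = 84).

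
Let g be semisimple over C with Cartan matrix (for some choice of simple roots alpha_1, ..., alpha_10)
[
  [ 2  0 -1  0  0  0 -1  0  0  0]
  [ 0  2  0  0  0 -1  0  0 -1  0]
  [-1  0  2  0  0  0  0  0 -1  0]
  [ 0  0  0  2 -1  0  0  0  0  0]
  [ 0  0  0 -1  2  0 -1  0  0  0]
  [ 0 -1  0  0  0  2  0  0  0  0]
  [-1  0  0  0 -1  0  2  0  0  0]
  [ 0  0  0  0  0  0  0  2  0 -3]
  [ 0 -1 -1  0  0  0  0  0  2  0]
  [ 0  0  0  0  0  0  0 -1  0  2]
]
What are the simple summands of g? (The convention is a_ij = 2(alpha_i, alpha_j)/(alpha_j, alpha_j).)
A_8 ⊕ G_2

The diagram associated to this matrix has two connected components: the simple roots {alpha_1, alpha_2, alpha_3, alpha_4, alpha_5, alpha_6, alpha_7, alpha_9} form a chain of 8 nodes with single edges (A_8), and {alpha_8, alpha_10} form two nodes joined by a triple edge (G_2). A semisimple Lie algebra decomposes uniquely as the direct sum of simple ideals, one per connected component of its Dynkin diagram, so g ≅ A_8 ⊕ G_2 (dimension 80 + 14 = 94).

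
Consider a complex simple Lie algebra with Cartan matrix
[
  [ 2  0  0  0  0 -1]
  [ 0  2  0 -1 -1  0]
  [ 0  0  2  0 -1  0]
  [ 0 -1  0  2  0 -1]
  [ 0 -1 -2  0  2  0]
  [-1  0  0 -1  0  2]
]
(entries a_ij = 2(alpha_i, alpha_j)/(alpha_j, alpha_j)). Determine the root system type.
type B_6

The matrix has rank 6 with 2's on the diagonal. Reading the off-diagonal entries as Dynkin edges (a single edge where a_ij = a_ji = -1; a double or triple edge where a_ij * a_ji = 2 or 3), the diagram is a chain of 6 nodes with a double edge at one end; the terminal node there is the unique short simple root (B_6). One simple-root ordering that puts it in standard form is (alpha_1, alpha_6, alpha_4, alpha_2, alpha_5, alpha_3). So the algebra is type B_6, i.e. so(13).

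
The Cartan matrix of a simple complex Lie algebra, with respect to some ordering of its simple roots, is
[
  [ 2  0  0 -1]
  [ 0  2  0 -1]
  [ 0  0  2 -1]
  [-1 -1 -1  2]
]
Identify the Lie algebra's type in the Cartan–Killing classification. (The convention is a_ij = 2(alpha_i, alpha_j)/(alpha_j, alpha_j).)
The matrix has rank 4 with 2's on the diagonal. Reading the off-diagonal entries as Dynkin edges (a single edge where a_ij = a_ji = -1; a double or triple edge where a_ij * a_ji = 2 or 3), the diagram is a chain of 2 nodes with a fork of two nodes at one end (D_4). One simple-root ordering that puts it in standard form is (alpha_3, alpha_4, alpha_1, alpha_2). So the algebra is type D_4, i.e. so(8).

D4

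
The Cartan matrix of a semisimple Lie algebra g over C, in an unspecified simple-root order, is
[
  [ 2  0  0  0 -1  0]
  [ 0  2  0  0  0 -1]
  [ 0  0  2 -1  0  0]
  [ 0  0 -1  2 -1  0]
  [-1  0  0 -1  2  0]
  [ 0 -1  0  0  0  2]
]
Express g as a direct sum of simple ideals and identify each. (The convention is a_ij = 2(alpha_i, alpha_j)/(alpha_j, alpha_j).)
The diagram associated to this matrix has two connected components: the simple roots {alpha_2, alpha_6} form a chain of 2 nodes with single edges (A_2), and {alpha_1, alpha_3, alpha_4, alpha_5} form a chain of 4 nodes with single edges (A_4). A semisimple Lie algebra decomposes uniquely as the direct sum of simple ideals, one per connected component of its Dynkin diagram, so g ≅ A_2 ⊕ A_4 (dimension 8 + 24 = 32).

A2 + A4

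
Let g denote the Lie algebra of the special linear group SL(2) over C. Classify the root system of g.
A_1

This is sl(2), which has dimension 2^2 - 1 = 3 and rank 2 - 1 = 1 (a Cartan subalgebra is the diagonal traceless matrices). In the classification of classical Lie algebras, the special linear algebra sl(n+1) has type A_n; here n = 1, so the Dynkin diagram is a chain of 1 nodes with single edges (A_1). Hence the type is A_1.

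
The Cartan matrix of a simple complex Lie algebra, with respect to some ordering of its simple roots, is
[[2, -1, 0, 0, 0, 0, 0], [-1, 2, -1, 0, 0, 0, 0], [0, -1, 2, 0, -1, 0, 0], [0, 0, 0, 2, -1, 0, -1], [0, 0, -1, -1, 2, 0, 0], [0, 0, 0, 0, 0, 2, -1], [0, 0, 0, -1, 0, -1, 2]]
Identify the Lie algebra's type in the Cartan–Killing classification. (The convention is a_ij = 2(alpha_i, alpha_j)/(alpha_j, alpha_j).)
The matrix has rank 7 with 2's on the diagonal. Reading the off-diagonal entries as Dynkin edges (a single edge where a_ij = a_ji = -1; a double or triple edge where a_ij * a_ji = 2 or 3), the diagram is a chain of 7 nodes with single edges (A_7). One simple-root ordering that puts it in standard form is (alpha_6, alpha_7, alpha_4, alpha_5, alpha_3, alpha_2, alpha_1). So the algebra is type A_7, i.e. sl(8).

type A_7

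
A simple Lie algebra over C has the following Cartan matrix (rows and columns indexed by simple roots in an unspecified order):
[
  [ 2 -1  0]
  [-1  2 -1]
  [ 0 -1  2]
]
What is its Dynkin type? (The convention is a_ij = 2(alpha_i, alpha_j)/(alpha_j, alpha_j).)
type A_3

The matrix has rank 3 with 2's on the diagonal. Reading the off-diagonal entries as Dynkin edges (a single edge where a_ij = a_ji = -1; a double or triple edge where a_ij * a_ji = 2 or 3), the diagram is a chain of 3 nodes with single edges (A_3). One simple-root ordering that puts it in standard form is (alpha_3, alpha_2, alpha_1). So the algebra is type A_3, i.e. sl(4).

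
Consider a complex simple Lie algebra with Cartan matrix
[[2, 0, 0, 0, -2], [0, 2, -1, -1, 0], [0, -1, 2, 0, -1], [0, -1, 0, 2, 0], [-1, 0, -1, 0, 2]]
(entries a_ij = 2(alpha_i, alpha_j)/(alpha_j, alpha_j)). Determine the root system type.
C_5 (sp(10))

The matrix has rank 5 with 2's on the diagonal. Reading the off-diagonal entries as Dynkin edges (a single edge where a_ij = a_ji = -1; a double or triple edge where a_ij * a_ji = 2 or 3), the diagram is a chain of 5 nodes with a double edge at one end; the terminal node there is the unique long simple root (C_5). One simple-root ordering that puts it in standard form is (alpha_4, alpha_2, alpha_3, alpha_5, alpha_1). So the algebra is type C_5, i.e. sp(10).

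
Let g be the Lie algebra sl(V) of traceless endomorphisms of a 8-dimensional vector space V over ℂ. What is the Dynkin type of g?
A7

This is sl(8), which has dimension 8^2 - 1 = 63 and rank 8 - 1 = 7 (a Cartan subalgebra is the diagonal traceless matrices). In the classification of classical Lie algebras, the special linear algebra sl(n+1) has type A_n; here n = 7, so the Dynkin diagram is a chain of 7 nodes with single edges (A_7). Hence the type is A_7.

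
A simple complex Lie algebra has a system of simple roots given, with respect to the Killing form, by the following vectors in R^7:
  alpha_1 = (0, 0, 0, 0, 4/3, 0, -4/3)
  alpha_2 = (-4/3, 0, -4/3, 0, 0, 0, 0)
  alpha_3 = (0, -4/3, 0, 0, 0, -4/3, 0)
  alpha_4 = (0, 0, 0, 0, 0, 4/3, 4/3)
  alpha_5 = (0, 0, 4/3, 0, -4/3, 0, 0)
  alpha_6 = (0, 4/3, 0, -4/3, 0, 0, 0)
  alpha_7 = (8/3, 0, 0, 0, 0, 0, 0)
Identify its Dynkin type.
C_7 (sp(14))

Compute the Cartan integers a_ij = 2(alpha_i, alpha_j)/(alpha_j, alpha_j); the resulting 7x7 Cartan matrix is
[[2, 0, 0, -1, -1, 0, 0], [0, 2, 0, 0, -1, 0, -1], [0, 0, 2, -1, 0, -1, 0], [-1, 0, -1, 2, 0, 0, 0], [-1, -1, 0, 0, 2, 0, 0], [0, 0, -1, 0, 0, 2, 0], [0, -2, 0, 0, 0, 0, 2]].
The roots have two lengths (squared-length ratio 2:1); the short ones are alpha_{1,2,3,4,5,6}. The associated Dynkin diagram is a chain of 7 nodes with a double edge at one end; the terminal node there is the unique long simple root (C_7), so the type is C_7 (the algebra sp(14)).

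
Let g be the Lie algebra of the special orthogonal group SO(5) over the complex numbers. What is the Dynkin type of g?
type B_2

This is so(5) with 5 odd, which has dimension 5(5-1)/2 = 10 and rank (5-1)/2 = 2. In the classification of classical Lie algebras, the orthogonal algebra so(2n+1) in an odd number of variables has type B_n; here n = 2, so the Dynkin diagram is a chain of 2 nodes with a double edge at one end; the terminal node there is the unique short simple root (B_2). Hence the type is B_2.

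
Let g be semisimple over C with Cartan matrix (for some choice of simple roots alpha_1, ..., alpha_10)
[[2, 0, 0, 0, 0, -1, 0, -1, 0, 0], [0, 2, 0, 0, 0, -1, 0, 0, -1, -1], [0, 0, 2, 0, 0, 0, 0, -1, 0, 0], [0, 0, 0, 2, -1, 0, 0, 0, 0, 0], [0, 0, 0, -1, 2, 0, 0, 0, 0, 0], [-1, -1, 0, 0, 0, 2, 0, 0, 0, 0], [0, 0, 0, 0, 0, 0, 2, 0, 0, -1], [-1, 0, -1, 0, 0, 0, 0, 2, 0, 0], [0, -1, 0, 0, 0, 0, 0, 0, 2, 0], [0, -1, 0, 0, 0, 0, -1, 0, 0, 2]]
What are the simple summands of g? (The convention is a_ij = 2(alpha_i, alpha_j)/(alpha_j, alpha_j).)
A2 ⊕ E8

The diagram associated to this matrix has two connected components: the simple roots {alpha_4, alpha_5} form a chain of 2 nodes with single edges (A_2), and {alpha_1, alpha_2, alpha_3, alpha_6, alpha_7, alpha_8, alpha_9, alpha_10} form a chain of 7 nodes with one extra node attached to the third node from one end (E_8). A semisimple Lie algebra decomposes uniquely as the direct sum of simple ideals, one per connected component of its Dynkin diagram, so g ≅ A_2 ⊕ E_8 (dimension 8 + 248 = 256).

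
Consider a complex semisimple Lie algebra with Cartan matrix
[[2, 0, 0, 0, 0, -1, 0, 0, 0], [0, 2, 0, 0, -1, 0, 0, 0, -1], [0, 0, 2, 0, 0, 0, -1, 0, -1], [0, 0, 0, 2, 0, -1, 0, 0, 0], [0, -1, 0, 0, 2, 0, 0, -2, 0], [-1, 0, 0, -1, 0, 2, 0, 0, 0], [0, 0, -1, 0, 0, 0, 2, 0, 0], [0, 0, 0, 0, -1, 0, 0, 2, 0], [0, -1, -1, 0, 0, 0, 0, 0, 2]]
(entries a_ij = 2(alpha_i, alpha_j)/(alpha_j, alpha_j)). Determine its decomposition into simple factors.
type A_3 ⊕ type B_6

The diagram associated to this matrix has two connected components: the simple roots {alpha_1, alpha_4, alpha_6} form a chain of 3 nodes with single edges (A_3), and {alpha_2, alpha_3, alpha_5, alpha_7, alpha_8, alpha_9} form a chain of 6 nodes with a double edge at one end; the terminal node there is the unique short simple root (B_6). A semisimple Lie algebra decomposes uniquely as the direct sum of simple ideals, one per connected component of its Dynkin diagram, so g ≅ A_3 ⊕ B_6 (dimension 15 + 78 = 93).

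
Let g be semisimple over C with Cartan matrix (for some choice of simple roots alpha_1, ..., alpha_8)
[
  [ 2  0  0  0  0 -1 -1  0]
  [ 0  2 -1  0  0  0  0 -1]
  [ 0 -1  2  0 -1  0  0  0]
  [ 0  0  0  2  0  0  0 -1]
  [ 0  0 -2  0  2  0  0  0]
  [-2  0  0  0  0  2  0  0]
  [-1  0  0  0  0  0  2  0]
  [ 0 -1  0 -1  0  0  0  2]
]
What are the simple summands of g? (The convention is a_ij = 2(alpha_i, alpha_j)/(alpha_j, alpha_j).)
The diagram associated to this matrix has two connected components: the simple roots {alpha_1, alpha_6, alpha_7} form a chain of 3 nodes with a double edge at one end; the terminal node there is the unique long simple root (C_3), and {alpha_2, alpha_3, alpha_4, alpha_5, alpha_8} form a chain of 5 nodes with a double edge at one end; the terminal node there is the unique long simple root (C_5). A semisimple Lie algebra decomposes uniquely as the direct sum of simple ideals, one per connected component of its Dynkin diagram, so g ≅ C_3 ⊕ C_5 (dimension 21 + 55 = 76).

type C_3 ⊕ type C_5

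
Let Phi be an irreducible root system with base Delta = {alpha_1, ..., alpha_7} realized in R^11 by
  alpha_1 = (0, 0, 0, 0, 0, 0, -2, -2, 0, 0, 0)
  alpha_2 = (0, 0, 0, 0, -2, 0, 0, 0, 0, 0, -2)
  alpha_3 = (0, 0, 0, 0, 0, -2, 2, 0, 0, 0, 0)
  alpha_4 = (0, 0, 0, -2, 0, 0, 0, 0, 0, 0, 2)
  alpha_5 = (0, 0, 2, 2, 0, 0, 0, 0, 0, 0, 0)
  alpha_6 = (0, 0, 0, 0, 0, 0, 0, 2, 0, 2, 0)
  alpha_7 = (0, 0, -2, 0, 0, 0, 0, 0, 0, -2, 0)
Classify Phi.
Compute the Cartan integers a_ij = 2(alpha_i, alpha_j)/(alpha_j, alpha_j); the resulting 7x7 Cartan matrix is
[[2, 0, -1, 0, 0, -1, 0], [0, 2, 0, -1, 0, 0, 0], [-1, 0, 2, 0, 0, 0, 0], [0, -1, 0, 2, -1, 0, 0], [0, 0, 0, -1, 2, 0, -1], [-1, 0, 0, 0, 0, 2, -1], [0, 0, 0, 0, -1, -1, 2]].
All simple roots have the same length, so the diagram is simply laced. The associated Dynkin diagram is a chain of 7 nodes with single edges (A_7), so the type is A_7 (the algebra sl(8)).

type A_7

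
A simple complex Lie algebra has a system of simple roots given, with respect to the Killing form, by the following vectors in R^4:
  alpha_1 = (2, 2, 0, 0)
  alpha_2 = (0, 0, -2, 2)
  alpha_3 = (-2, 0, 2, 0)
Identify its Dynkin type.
Compute the Cartan integers a_ij = 2(alpha_i, alpha_j)/(alpha_j, alpha_j); the resulting 3x3 Cartan matrix is
[[2, 0, -1], [0, 2, -1], [-1, -1, 2]].
All simple roots have the same length, so the diagram is simply laced. The associated Dynkin diagram is a chain of 3 nodes with single edges (A_3), so the type is A_3 (the algebra sl(4)).

A_3 (sl(4))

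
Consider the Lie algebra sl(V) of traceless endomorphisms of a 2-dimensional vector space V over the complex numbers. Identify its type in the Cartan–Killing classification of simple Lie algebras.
This is sl(2), which has dimension 2^2 - 1 = 3 and rank 2 - 1 = 1 (a Cartan subalgebra is the diagonal traceless matrices). In the classification of classical Lie algebras, the special linear algebra sl(n+1) has type A_n; here n = 1, so the Dynkin diagram is a chain of 1 nodes with single edges (A_1). Hence the type is A_1.

A_1 (sl(2))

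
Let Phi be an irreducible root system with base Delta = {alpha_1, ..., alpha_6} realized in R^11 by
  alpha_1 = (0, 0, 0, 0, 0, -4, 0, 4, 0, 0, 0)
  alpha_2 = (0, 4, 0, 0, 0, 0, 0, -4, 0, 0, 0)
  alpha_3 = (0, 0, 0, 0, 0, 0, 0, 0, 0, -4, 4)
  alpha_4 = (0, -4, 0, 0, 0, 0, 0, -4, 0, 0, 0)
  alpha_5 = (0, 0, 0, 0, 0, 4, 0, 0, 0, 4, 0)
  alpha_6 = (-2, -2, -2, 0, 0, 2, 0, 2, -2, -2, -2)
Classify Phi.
E_6

Compute the Cartan integers a_ij = 2(alpha_i, alpha_j)/(alpha_j, alpha_j); the resulting 6x6 Cartan matrix is
[[2, -1, 0, -1, -1, 0], [-1, 2, 0, 0, 0, -1], [0, 0, 2, 0, -1, 0], [-1, 0, 0, 2, 0, 0], [-1, 0, -1, 0, 2, 0], [0, -1, 0, 0, 0, 2]].
All simple roots have the same length, so the diagram is simply laced. The associated Dynkin diagram is a chain of 5 nodes with one extra node attached to the third node from one end (E_6), so the type is E_6.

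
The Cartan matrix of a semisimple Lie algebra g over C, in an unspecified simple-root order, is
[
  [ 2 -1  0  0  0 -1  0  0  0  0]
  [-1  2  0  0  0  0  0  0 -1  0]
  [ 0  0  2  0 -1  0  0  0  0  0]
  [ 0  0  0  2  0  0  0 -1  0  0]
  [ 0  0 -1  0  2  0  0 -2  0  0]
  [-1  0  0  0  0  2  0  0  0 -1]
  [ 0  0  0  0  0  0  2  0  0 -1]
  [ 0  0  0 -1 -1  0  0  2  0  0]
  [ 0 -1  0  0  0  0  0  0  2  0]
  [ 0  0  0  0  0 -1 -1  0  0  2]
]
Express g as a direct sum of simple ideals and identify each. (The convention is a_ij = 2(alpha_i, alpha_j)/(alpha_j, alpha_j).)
A_6 (sl(7)) ⊕ F_4

The diagram associated to this matrix has two connected components: the simple roots {alpha_1, alpha_2, alpha_6, alpha_7, alpha_9, alpha_10} form a chain of 6 nodes with single edges (A_6), and {alpha_3, alpha_4, alpha_5, alpha_8} form a chain of 4 nodes with a double edge between the middle two (F_4). A semisimple Lie algebra decomposes uniquely as the direct sum of simple ideals, one per connected component of its Dynkin diagram, so g ≅ A_6 ⊕ F_4 (dimension 48 + 52 = 100).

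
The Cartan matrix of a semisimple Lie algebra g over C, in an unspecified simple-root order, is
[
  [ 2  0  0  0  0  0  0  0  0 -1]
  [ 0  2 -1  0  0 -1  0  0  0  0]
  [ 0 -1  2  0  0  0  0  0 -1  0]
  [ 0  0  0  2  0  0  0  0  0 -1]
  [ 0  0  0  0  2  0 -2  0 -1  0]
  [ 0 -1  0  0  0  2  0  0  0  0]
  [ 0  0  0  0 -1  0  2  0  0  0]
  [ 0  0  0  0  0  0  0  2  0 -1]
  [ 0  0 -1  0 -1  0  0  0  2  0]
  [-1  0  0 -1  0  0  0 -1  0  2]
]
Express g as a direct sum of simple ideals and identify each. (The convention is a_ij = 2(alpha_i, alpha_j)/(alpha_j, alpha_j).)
type B_6 ⊕ type D_4

The diagram associated to this matrix has two connected components: the simple roots {alpha_2, alpha_3, alpha_5, alpha_6, alpha_7, alpha_9} form a chain of 6 nodes with a double edge at one end; the terminal node there is the unique short simple root (B_6), and {alpha_1, alpha_4, alpha_8, alpha_10} form a chain of 2 nodes with a fork of two nodes at one end (D_4). A semisimple Lie algebra decomposes uniquely as the direct sum of simple ideals, one per connected component of its Dynkin diagram, so g ≅ B_6 ⊕ D_4 (dimension 78 + 28 = 106).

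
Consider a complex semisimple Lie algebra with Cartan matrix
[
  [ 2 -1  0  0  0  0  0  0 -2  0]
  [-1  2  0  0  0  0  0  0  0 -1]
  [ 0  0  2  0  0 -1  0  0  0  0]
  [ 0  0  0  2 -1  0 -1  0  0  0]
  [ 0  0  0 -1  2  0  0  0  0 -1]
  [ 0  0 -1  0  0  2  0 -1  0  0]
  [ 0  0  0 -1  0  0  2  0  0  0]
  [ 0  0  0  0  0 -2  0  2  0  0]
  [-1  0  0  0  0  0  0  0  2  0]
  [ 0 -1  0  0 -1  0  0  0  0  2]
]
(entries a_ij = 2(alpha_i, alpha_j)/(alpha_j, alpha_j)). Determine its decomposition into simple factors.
B_7 ⊕ C_3

The diagram associated to this matrix has two connected components: the simple roots {alpha_1, alpha_2, alpha_4, alpha_5, alpha_7, alpha_9, alpha_10} form a chain of 7 nodes with a double edge at one end; the terminal node there is the unique short simple root (B_7), and {alpha_3, alpha_6, alpha_8} form a chain of 3 nodes with a double edge at one end; the terminal node there is the unique long simple root (C_3). A semisimple Lie algebra decomposes uniquely as the direct sum of simple ideals, one per connected component of its Dynkin diagram, so g ≅ B_7 ⊕ C_3 (dimension 105 + 21 = 126).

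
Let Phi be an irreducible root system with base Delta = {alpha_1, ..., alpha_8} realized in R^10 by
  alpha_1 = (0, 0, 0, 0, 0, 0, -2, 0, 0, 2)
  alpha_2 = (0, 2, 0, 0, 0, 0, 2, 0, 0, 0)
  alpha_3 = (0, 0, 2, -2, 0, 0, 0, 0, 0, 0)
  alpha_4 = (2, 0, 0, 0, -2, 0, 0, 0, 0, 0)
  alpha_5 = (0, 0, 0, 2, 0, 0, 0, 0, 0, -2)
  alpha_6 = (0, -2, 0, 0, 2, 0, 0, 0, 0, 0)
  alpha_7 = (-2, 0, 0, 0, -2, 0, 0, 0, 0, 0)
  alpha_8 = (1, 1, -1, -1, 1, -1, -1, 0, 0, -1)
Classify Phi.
Compute the Cartan integers a_ij = 2(alpha_i, alpha_j)/(alpha_j, alpha_j); the resulting 8x8 Cartan matrix is
[[2, -1, 0, 0, -1, 0, 0, 0], [-1, 2, 0, 0, 0, -1, 0, 0], [0, 0, 2, 0, -1, 0, 0, 0], [0, 0, 0, 2, 0, -1, 0, 0], [-1, 0, -1, 0, 2, 0, 0, 0], [0, -1, 0, -1, 0, 2, -1, 0], [0, 0, 0, 0, 0, -1, 2, -1], [0, 0, 0, 0, 0, 0, -1, 2]].
All simple roots have the same length, so the diagram is simply laced. The associated Dynkin diagram is a chain of 7 nodes with one extra node attached to the third node from one end (E_8), so the type is E_8.

E_8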